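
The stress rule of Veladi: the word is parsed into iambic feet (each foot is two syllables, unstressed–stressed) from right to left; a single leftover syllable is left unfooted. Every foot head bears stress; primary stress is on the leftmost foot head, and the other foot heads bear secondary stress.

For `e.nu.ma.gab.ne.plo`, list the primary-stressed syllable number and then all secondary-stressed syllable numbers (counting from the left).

primary 2, secondary 4, 6

Parse right to left into iambic (σˈσ) feet: (e.ˈnu) (ma.ˈgab) (ne.ˈplo).
Foot heads (stressed positions): 2, 4, 6.
End Rule Leftmost: primary stress on the leftmost head = syllable 2.
Secondary stress on 4, 6: e.ˈnu.ma.ˌgab.ne.ˌplo.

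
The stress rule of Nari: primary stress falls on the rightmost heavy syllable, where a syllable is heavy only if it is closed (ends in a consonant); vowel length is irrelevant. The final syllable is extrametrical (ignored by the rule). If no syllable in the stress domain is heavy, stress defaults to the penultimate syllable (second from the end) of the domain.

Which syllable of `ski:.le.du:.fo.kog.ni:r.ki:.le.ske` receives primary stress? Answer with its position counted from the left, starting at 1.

The final syllable (9, ske) is extrametrical; the stress domain is syllables 1–8.
Weights: 1 ski: L, 2 le L, 3 du: L, 4 fo L, 5 kog H, 6 ni:r H, 7 ki: L, 8 le L.
Heavy syllables in the domain: 5, 6. The rightmost is syllable 6 (ni:r).
Primary stress: syllable 6 → ski:.le.du:.fo.kog.ˈni:r.ki:.le.ske.

6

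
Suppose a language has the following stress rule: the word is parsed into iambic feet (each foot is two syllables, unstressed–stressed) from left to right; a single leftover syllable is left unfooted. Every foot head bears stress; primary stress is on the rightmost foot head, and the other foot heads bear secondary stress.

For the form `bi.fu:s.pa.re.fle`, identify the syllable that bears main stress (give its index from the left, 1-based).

4

Parse left to right into iambic (σˈσ) feet: (bi.ˈfu:s) (pa.ˈre) fle. Syllable 5 is left unfooted.
Foot heads (stressed positions): 2, 4.
End Rule Rightmost: primary stress on the rightmost head = syllable 4.
Primary stress: syllable 4 → bi.fu:s.pa.ˈre.fle.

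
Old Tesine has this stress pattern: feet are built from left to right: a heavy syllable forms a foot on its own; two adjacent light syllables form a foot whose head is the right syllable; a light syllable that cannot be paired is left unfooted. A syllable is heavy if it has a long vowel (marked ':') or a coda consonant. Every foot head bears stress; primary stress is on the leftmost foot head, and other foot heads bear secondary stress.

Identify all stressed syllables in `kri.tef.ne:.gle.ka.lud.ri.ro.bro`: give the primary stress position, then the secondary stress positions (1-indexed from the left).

Weights: 1 kri L, 2 tef H, 3 ne: H, 4 gle L, 5 ka L, 6 lud H, 7 ri L, 8 ro L, 9 bro L.
Parse left to right (heavy = foot alone; LL = one foot; stranded L unfooted): kri (ˈtef) (ˈne:) (gle.ˈka) (ˈlud) (ri.ˈro) bro.
Foot heads: 2, 3, 5, 6, 8.
Primary stress on the leftmost head = syllable 2.
Secondary stress on 3, 5, 6, 8: kri.ˈtef.ˌne:.gle.ˌka.ˌlud.ri.ˌro.bro.

primary 2, secondary 3, 5, 6, 8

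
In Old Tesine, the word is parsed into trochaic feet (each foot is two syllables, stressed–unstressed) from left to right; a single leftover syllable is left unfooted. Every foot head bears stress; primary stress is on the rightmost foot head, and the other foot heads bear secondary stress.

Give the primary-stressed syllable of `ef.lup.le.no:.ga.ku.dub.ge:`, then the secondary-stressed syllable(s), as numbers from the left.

Parse left to right into trochaic (ˈσσ) feet: (ˈef.lup) (ˈle.no:) (ˈga.ku) (ˈdub.ge:).
Foot heads (stressed positions): 1, 3, 5, 7.
End Rule Rightmost: primary stress on the rightmost head = syllable 7.
Secondary stress on 1, 3, 5: ˌef.lup.ˌle.no:.ˌga.ku.ˈdub.ge:.

primary 7, secondary 1, 3, 5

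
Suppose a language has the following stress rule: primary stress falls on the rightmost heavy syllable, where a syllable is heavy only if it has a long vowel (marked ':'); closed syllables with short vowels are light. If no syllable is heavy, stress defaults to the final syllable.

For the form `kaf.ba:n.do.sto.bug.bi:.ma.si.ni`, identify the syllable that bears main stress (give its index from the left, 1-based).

Weights: 1 kaf L, 2 ba:n H, 3 do L, 4 sto L, 5 bug L, 6 bi: H, 7 ma L, 8 si L, 9 ni L.
Heavy syllables in the domain: 2, 6. The rightmost is syllable 6 (bi:).
Primary stress: syllable 6 → kaf.ba:n.do.sto.bug.ˈbi:.ma.si.ni.

6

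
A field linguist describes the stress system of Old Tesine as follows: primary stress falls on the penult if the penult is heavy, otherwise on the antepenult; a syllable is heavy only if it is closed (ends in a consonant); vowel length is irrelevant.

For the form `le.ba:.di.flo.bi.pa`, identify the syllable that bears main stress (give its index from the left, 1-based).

Weights: 4 flo L, 5 bi L, 6 pa L.
The penult (syllable 5, bi) is light, so stress falls on the antepenult (syllable 4, flo).
Primary stress: syllable 4 → le.ba:.di.ˈflo.bi.pa.

4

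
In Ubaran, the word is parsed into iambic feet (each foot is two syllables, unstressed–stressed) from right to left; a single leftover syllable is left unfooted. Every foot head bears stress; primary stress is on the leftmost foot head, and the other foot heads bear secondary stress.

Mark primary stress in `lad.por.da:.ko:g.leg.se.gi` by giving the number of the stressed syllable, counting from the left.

3

Parse right to left into iambic (σˈσ) feet: lad (por.ˈda:) (ko:g.ˈleg) (se.ˈgi). Syllable 1 is left unfooted.
Foot heads (stressed positions): 3, 5, 7.
End Rule Leftmost: primary stress on the leftmost head = syllable 3.
Primary stress: syllable 3 → lad.por.ˈda:.ko:g.leg.se.gi.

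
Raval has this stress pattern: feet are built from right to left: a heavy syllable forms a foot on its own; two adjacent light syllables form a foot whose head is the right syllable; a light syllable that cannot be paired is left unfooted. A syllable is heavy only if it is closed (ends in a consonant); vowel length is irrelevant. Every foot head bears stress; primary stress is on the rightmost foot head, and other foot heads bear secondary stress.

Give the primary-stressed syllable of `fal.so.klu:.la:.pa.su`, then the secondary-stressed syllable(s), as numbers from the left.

primary 6, secondary 1, 4

Weights: 1 fal H, 2 so L, 3 klu: L, 4 la: L, 5 pa L, 6 su L.
Parse right to left (heavy = foot alone; LL = one foot; stranded L unfooted): (ˈfal) so (klu:.ˈla:) (pa.ˈsu).
Foot heads: 1, 4, 6.
Primary stress on the rightmost head = syllable 6.
Secondary stress on 1, 4: ˌfal.so.klu:.ˌla:.pa.ˈsu.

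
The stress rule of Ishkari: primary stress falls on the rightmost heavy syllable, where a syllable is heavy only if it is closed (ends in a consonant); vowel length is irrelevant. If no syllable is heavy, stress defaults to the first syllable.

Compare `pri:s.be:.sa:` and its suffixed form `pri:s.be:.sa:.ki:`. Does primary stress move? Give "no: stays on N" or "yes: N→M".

Base `pri:s.be:.sa:` (3 syllables):
  Weights: 1 pri:s H, 2 be: L, 3 sa: L.
  Heavy syllables in the domain: 1. The rightmost is syllable 1 (pri:s).
  → primary stress on syllable 1.
Suffixed `pri:s.be:.sa:.ki:` (4 syllables):
  Weights: 1 pri:s H, 2 be: L, 3 sa: L, 4 ki: L.
  Heavy syllables in the domain: 1. The rightmost is syllable 1 (pri:s).
  → primary stress on syllable 1.

no: stays on 1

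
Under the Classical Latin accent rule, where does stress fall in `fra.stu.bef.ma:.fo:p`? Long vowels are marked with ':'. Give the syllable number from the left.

4

Classical Latin: stress the penult if heavy (long vowel or closed), else the antepenult.
Weights: 3 bef H, 4 ma: H, 5 fo:p H.
The penult (syllable 4, ma:) is heavy, so it takes stress.
Stress on syllable 4: fra.stu.bef.ˈma:.fo:p.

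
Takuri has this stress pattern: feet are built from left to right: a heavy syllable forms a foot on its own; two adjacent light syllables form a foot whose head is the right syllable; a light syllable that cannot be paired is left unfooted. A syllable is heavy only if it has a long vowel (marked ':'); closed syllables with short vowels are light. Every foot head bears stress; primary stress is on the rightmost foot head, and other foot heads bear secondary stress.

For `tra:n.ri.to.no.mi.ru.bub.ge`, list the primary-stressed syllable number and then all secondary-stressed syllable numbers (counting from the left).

primary 7, secondary 1, 3, 5

Weights: 1 tra:n H, 2 ri L, 3 to L, 4 no L, 5 mi L, 6 ru L, 7 bub L, 8 ge L.
Parse left to right (heavy = foot alone; LL = one foot; stranded L unfooted): (ˈtra:n) (ri.ˈto) (no.ˈmi) (ru.ˈbub) ge.
Foot heads: 1, 3, 5, 7.
Primary stress on the rightmost head = syllable 7.
Secondary stress on 1, 3, 5: ˌtra:n.ri.ˌto.no.ˌmi.ru.ˈbub.ge.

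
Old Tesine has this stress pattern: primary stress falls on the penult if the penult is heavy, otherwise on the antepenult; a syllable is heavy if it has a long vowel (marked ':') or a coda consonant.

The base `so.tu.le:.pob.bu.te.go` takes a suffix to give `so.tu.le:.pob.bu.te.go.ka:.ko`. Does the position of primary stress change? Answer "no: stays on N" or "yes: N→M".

yes: 5→8

Base `so.tu.le:.pob.bu.te.go` (7 syllables):
  Weights: 5 bu L, 6 te L, 7 go L.
  The penult (syllable 6, te) is light, so stress falls on the antepenult (syllable 5, bu).
  → primary stress on syllable 5.
Suffixed `so.tu.le:.pob.bu.te.go.ka:.ko` (9 syllables):
  Weights: 7 go L, 8 ka: H, 9 ko L.
  The penult (syllable 8, ka:) is heavy, so it takes stress.
  → primary stress on syllable 8.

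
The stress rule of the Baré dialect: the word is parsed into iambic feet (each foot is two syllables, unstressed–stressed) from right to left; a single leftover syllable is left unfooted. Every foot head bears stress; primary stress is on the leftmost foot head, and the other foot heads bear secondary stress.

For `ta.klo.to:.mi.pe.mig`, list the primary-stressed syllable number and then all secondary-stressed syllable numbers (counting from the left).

Parse right to left into iambic (σˈσ) feet: (ta.ˈklo) (to:.ˈmi) (pe.ˈmig).
Foot heads (stressed positions): 2, 4, 6.
End Rule Leftmost: primary stress on the leftmost head = syllable 2.
Secondary stress on 4, 6: ta.ˈklo.to:.ˌmi.pe.ˌmig.

primary 2, secondary 4, 6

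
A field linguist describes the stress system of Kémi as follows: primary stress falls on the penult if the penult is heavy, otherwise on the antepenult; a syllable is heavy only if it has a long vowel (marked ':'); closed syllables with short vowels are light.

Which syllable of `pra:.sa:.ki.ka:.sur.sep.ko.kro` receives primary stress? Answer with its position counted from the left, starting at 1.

6

Weights: 6 sep L, 7 ko L, 8 kro L.
The penult (syllable 7, ko) is light, so stress falls on the antepenult (syllable 6, sep).
Primary stress: syllable 6 → pra:.sa:.ki.ka:.sur.ˈsep.ko.kro.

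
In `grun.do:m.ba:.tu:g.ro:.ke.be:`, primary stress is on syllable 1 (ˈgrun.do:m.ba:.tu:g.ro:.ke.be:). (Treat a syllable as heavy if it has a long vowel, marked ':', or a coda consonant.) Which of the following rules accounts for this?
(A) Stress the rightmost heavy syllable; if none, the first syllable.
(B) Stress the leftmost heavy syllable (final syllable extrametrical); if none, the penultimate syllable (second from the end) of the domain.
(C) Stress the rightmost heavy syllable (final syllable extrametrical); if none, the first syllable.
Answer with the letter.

B

Rule A → syllable 7 (observed: 1).
Rule B → syllable 1 ✓.
Rule C → syllable 5 (observed: 1).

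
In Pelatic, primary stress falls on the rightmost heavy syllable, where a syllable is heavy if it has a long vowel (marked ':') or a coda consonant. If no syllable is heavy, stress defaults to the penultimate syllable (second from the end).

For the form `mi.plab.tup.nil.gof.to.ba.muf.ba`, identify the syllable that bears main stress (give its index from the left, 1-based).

Weights: 1 mi L, 2 plab H, 3 tup H, 4 nil H, 5 gof H, 6 to L, 7 ba L, 8 muf H, 9 ba L.
Heavy syllables in the domain: 2, 3, 4, 5, 8. The rightmost is syllable 8 (muf).
Primary stress: syllable 8 → mi.plab.tup.nil.gof.to.ba.ˈmuf.ba.

8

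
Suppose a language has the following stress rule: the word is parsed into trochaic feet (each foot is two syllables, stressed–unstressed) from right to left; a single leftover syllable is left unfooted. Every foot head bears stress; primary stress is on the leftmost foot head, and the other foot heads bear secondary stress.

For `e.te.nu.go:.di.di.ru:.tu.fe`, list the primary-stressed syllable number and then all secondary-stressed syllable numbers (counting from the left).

primary 2, secondary 4, 6, 8

Parse right to left into trochaic (ˈσσ) feet: e (ˈte.nu) (ˈgo:.di) (ˈdi.ru:) (ˈtu.fe). Syllable 1 is left unfooted.
Foot heads (stressed positions): 2, 4, 6, 8.
End Rule Leftmost: primary stress on the leftmost head = syllable 2.
Secondary stress on 4, 6, 8: e.ˈte.nu.ˌgo:.di.ˌdi.ru:.ˌtu.fe.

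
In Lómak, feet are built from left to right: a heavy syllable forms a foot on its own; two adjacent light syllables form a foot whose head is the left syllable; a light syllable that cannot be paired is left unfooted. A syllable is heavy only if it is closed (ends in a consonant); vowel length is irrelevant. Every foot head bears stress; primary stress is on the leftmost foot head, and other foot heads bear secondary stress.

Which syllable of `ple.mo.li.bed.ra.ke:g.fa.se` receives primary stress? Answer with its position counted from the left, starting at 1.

1

Weights: 1 ple L, 2 mo L, 3 li L, 4 bed H, 5 ra L, 6 ke:g H, 7 fa L, 8 se L.
Parse left to right (heavy = foot alone; LL = one foot; stranded L unfooted): (ˈple.mo) li (ˈbed) ra (ˈke:g) (ˈfa.se).
Foot heads: 1, 4, 6, 7.
Primary stress on the leftmost head = syllable 1.
Primary stress: syllable 1 → ˈple.mo.li.bed.ra.ke:g.fa.se.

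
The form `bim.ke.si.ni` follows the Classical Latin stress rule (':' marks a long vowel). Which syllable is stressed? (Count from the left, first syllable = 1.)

2

Classical Latin: stress the penult if heavy (long vowel or closed), else the antepenult.
Weights: 2 ke L, 3 si L, 4 ni L.
The penult (syllable 3, si) is light, so stress falls on the antepenult (syllable 2, ke).
Stress on syllable 2: bim.ˈke.si.ni.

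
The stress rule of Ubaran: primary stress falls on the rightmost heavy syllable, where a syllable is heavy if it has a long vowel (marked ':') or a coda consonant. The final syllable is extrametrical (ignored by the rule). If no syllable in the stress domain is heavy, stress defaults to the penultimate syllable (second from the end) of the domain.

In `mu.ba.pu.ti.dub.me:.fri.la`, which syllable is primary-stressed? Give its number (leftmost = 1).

6

The final syllable (8, la) is extrametrical; the stress domain is syllables 1–7.
Weights: 1 mu L, 2 ba L, 3 pu L, 4 ti L, 5 dub H, 6 me: H, 7 fri L.
Heavy syllables in the domain: 5, 6. The rightmost is syllable 6 (me:).
Primary stress: syllable 6 → mu.ba.pu.ti.dub.ˈme:.fri.la.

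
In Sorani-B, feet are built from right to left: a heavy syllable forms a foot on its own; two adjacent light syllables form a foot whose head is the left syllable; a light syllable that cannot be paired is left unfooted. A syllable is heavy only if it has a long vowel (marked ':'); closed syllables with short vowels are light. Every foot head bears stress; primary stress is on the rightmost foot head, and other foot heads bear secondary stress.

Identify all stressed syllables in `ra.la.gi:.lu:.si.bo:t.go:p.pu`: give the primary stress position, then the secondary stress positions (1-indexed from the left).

primary 7, secondary 1, 3, 4, 6

Weights: 1 ra L, 2 la L, 3 gi: H, 4 lu: H, 5 si L, 6 bo:t H, 7 go:p H, 8 pu L.
Parse right to left (heavy = foot alone; LL = one foot; stranded L unfooted): (ˈra.la) (ˈgi:) (ˈlu:) si (ˈbo:t) (ˈgo:p) pu.
Foot heads: 1, 3, 4, 6, 7.
Primary stress on the rightmost head = syllable 7.
Secondary stress on 1, 3, 4, 6: ˌra.la.ˌgi:.ˌlu:.si.ˌbo:t.ˈgo:p.pu.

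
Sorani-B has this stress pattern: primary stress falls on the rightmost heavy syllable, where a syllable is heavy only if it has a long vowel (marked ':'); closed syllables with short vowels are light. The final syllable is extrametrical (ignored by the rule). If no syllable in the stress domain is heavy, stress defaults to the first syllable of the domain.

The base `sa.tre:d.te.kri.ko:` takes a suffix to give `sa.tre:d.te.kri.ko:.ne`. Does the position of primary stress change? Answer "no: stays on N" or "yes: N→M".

Base `sa.tre:d.te.kri.ko:` (5 syllables):
  The final syllable (5, ko:) is extrametrical; the stress domain is syllables 1–4.
  Weights: 1 sa L, 2 tre:d H, 3 te L, 4 kri L.
  Heavy syllables in the domain: 2. The rightmost is syllable 2 (tre:d).
  → primary stress on syllable 2.
Suffixed `sa.tre:d.te.kri.ko:.ne` (6 syllables):
  The final syllable (6, ne) is extrametrical; the stress domain is syllables 1–5.
  Weights: 1 sa L, 2 tre:d H, 3 te L, 4 kri L, 5 ko: H.
  Heavy syllables in the domain: 2, 5. The rightmost is syllable 5 (ko:).
  → primary stress on syllable 5.

yes: 2→5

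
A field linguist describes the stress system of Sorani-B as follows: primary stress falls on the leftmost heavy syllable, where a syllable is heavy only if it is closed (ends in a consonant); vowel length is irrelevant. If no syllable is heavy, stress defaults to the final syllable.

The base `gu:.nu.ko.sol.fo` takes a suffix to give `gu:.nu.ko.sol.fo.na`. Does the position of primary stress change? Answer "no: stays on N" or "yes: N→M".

Base `gu:.nu.ko.sol.fo` (5 syllables):
  Weights: 1 gu: L, 2 nu L, 3 ko L, 4 sol H, 5 fo L.
  Heavy syllables in the domain: 4. The leftmost is syllable 4 (sol).
  → primary stress on syllable 4.
Suffixed `gu:.nu.ko.sol.fo.na` (6 syllables):
  Weights: 1 gu: L, 2 nu L, 3 ko L, 4 sol H, 5 fo L, 6 na L.
  Heavy syllables in the domain: 4. The leftmost is syllable 4 (sol).
  → primary stress on syllable 4.

no: stays on 4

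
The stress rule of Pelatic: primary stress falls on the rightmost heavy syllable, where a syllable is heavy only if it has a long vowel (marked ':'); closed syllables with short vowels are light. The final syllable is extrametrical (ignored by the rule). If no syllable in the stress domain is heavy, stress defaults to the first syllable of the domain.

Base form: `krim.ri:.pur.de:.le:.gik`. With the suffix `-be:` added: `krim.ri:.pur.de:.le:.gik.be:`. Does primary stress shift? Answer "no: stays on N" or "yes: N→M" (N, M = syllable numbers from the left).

Base `krim.ri:.pur.de:.le:.gik` (6 syllables):
  The final syllable (6, gik) is extrametrical; the stress domain is syllables 1–5.
  Weights: 1 krim L, 2 ri: H, 3 pur L, 4 de: H, 5 le: H.
  Heavy syllables in the domain: 2, 4, 5. The rightmost is syllable 5 (le:).
  → primary stress on syllable 5.
Suffixed `krim.ri:.pur.de:.le:.gik.be:` (7 syllables):
  The final syllable (7, be:) is extrametrical; the stress domain is syllables 1–6.
  Weights: 1 krim L, 2 ri: H, 3 pur L, 4 de: H, 5 le: H, 6 gik L.
  Heavy syllables in the domain: 2, 4, 5. The rightmost is syllable 5 (le:).
  → primary stress on syllable 5.

no: stays on 5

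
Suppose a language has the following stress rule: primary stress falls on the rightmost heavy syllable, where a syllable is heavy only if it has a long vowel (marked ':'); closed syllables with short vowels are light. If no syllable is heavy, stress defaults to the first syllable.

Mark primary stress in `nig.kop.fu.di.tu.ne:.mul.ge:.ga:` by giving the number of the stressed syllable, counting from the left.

Weights: 1 nig L, 2 kop L, 3 fu L, 4 di L, 5 tu L, 6 ne: H, 7 mul L, 8 ge: H, 9 ga: H.
Heavy syllables in the domain: 6, 8, 9. The rightmost is syllable 9 (ga:).
Primary stress: syllable 9 → nig.kop.fu.di.tu.ne:.mul.ge:.ˈga:.

9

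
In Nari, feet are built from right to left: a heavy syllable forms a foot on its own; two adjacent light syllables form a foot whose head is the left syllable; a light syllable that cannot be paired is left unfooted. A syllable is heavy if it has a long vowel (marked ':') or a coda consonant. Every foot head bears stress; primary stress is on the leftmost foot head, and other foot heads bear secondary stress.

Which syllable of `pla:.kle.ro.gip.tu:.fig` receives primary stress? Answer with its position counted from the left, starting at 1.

Weights: 1 pla: H, 2 kle L, 3 ro L, 4 gip H, 5 tu: H, 6 fig H.
Parse right to left (heavy = foot alone; LL = one foot; stranded L unfooted): (ˈpla:) (ˈkle.ro) (ˈgip) (ˈtu:) (ˈfig).
Foot heads: 1, 2, 4, 5, 6.
Primary stress on the leftmost head = syllable 1.
Primary stress: syllable 1 → ˈpla:.kle.ro.gip.tu:.fig.

1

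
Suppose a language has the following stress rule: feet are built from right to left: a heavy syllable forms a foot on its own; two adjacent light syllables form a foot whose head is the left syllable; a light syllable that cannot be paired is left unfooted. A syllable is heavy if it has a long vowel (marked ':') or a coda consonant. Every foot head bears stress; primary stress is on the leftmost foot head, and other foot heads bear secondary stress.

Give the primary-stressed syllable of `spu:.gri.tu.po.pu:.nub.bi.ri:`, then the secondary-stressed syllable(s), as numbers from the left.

Weights: 1 spu: H, 2 gri L, 3 tu L, 4 po L, 5 pu: H, 6 nub H, 7 bi L, 8 ri: H.
Parse right to left (heavy = foot alone; LL = one foot; stranded L unfooted): (ˈspu:) gri (ˈtu.po) (ˈpu:) (ˈnub) bi (ˈri:).
Foot heads: 1, 3, 5, 6, 8.
Primary stress on the leftmost head = syllable 1.
Secondary stress on 3, 5, 6, 8: ˈspu:.gri.ˌtu.po.ˌpu:.ˌnub.bi.ˌri:.

primary 1, secondary 3, 5, 6, 8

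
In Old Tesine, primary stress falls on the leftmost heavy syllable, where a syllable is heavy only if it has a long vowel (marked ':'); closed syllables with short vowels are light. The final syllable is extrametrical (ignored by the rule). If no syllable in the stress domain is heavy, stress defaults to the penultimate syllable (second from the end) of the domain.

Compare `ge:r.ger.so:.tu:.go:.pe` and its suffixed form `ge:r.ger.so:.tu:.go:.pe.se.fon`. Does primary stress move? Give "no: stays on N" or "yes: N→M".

Base `ge:r.ger.so:.tu:.go:.pe` (6 syllables):
  The final syllable (6, pe) is extrametrical; the stress domain is syllables 1–5.
  Weights: 1 ge:r H, 2 ger L, 3 so: H, 4 tu: H, 5 go: H.
  Heavy syllables in the domain: 1, 3, 4, 5. The leftmost is syllable 1 (ge:r).
  → primary stress on syllable 1.
Suffixed `ge:r.ger.so:.tu:.go:.pe.se.fon` (8 syllables):
  The final syllable (8, fon) is extrametrical; the stress domain is syllables 1–7.
  Weights: 1 ge:r H, 2 ger L, 3 so: H, 4 tu: H, 5 go: H, 6 pe L, 7 se L.
  Heavy syllables in the domain: 1, 3, 4, 5. The leftmost is syllable 1 (ge:r).
  → primary stress on syllable 1.

no: stays on 1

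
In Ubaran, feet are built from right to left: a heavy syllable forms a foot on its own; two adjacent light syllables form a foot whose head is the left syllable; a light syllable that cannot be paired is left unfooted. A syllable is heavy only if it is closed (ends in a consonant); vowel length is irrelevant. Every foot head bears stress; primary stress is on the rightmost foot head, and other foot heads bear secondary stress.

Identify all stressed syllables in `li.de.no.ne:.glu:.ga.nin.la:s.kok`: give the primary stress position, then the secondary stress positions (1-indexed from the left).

primary 9, secondary 1, 3, 5, 7, 8

Weights: 1 li L, 2 de L, 3 no L, 4 ne: L, 5 glu: L, 6 ga L, 7 nin H, 8 la:s H, 9 kok H.
Parse right to left (heavy = foot alone; LL = one foot; stranded L unfooted): (ˈli.de) (ˈno.ne:) (ˈglu:.ga) (ˈnin) (ˈla:s) (ˈkok).
Foot heads: 1, 3, 5, 7, 8, 9.
Primary stress on the rightmost head = syllable 9.
Secondary stress on 1, 3, 5, 7, 8: ˌli.de.ˌno.ne:.ˌglu:.ga.ˌnin.ˌla:s.ˈkok.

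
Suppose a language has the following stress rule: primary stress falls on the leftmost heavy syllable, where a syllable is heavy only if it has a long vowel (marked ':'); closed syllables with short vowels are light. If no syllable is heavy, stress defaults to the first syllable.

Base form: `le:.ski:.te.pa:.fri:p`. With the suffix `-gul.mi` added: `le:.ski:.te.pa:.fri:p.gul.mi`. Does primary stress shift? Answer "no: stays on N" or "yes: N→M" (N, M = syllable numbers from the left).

Base `le:.ski:.te.pa:.fri:p` (5 syllables):
  Weights: 1 le: H, 2 ski: H, 3 te L, 4 pa: H, 5 fri:p H.
  Heavy syllables in the domain: 1, 2, 4, 5. The leftmost is syllable 1 (le:).
  → primary stress on syllable 1.
Suffixed `le:.ski:.te.pa:.fri:p.gul.mi` (7 syllables):
  Weights: 1 le: H, 2 ski: H, 3 te L, 4 pa: H, 5 fri:p H, 6 gul L, 7 mi L.
  Heavy syllables in the domain: 1, 2, 4, 5. The leftmost is syllable 1 (le:).
  → primary stress on syllable 1.

no: stays on 1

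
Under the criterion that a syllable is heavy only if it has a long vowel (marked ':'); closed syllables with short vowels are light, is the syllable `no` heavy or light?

light

`no`: short vowel, open (no coda). Short vowel → light.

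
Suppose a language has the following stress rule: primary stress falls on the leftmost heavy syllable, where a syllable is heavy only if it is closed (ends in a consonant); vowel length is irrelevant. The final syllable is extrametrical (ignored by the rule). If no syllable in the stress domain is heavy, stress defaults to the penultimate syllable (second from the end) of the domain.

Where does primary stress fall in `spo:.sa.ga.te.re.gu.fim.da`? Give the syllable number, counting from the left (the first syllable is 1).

7

The final syllable (8, da) is extrametrical; the stress domain is syllables 1–7.
Weights: 1 spo: L, 2 sa L, 3 ga L, 4 te L, 5 re L, 6 gu L, 7 fim H.
Heavy syllables in the domain: 7. The leftmost is syllable 7 (fim).
Primary stress: syllable 7 → spo:.sa.ga.te.re.gu.ˈfim.da.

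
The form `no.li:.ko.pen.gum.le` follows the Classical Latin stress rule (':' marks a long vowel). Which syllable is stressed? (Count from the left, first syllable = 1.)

5

Classical Latin: stress the penult if heavy (long vowel or closed), else the antepenult.
Weights: 4 pen H, 5 gum H, 6 le L.
The penult (syllable 5, gum) is heavy, so it takes stress.
Stress on syllable 5: no.li:.ko.pen.ˈgum.le.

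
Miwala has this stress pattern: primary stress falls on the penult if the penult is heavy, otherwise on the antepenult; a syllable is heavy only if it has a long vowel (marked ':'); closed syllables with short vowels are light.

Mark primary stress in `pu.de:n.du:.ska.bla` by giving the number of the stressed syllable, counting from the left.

Weights: 3 du: H, 4 ska L, 5 bla L.
The penult (syllable 4, ska) is light, so stress falls on the antepenult (syllable 3, du:).
Primary stress: syllable 3 → pu.de:n.ˈdu:.ska.bla.

3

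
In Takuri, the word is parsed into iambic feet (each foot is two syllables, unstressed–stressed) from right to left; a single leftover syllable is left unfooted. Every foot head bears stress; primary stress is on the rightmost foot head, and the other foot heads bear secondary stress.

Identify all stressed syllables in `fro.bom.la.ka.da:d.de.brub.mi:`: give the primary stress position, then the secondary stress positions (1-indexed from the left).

primary 8, secondary 2, 4, 6

Parse right to left into iambic (σˈσ) feet: (fro.ˈbom) (la.ˈka) (da:d.ˈde) (brub.ˈmi:).
Foot heads (stressed positions): 2, 4, 6, 8.
End Rule Rightmost: primary stress on the rightmost head = syllable 8.
Secondary stress on 2, 4, 6: fro.ˌbom.la.ˌka.da:d.ˌde.brub.ˈmi:.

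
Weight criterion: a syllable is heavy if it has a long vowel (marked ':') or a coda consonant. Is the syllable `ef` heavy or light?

heavy

`ef`: short vowel, closed (coda /f/). Closed → heavy.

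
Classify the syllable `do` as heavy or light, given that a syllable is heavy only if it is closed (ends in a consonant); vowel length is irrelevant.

`do`: short vowel, open (no coda). Open (no coda) → light.

light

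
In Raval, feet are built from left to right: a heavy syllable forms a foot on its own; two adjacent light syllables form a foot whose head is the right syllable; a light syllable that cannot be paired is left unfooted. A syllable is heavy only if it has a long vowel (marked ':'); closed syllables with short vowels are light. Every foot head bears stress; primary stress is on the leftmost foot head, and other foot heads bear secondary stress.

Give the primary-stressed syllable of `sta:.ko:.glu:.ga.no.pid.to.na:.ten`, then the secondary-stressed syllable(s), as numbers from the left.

primary 1, secondary 2, 3, 5, 7, 8

Weights: 1 sta: H, 2 ko: H, 3 glu: H, 4 ga L, 5 no L, 6 pid L, 7 to L, 8 na: H, 9 ten L.
Parse left to right (heavy = foot alone; LL = one foot; stranded L unfooted): (ˈsta:) (ˈko:) (ˈglu:) (ga.ˈno) (pid.ˈto) (ˈna:) ten.
Foot heads: 1, 2, 3, 5, 7, 8.
Primary stress on the leftmost head = syllable 1.
Secondary stress on 2, 3, 5, 7, 8: ˈsta:.ˌko:.ˌglu:.ga.ˌno.pid.ˌto.ˌna:.ten.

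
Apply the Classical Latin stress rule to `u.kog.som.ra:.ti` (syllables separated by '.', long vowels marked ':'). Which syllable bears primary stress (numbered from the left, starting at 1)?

4

Classical Latin: stress the penult if heavy (long vowel or closed), else the antepenult.
Weights: 3 som H, 4 ra: H, 5 ti L.
The penult (syllable 4, ra:) is heavy, so it takes stress.
Stress on syllable 4: u.kog.som.ˈra:.ti.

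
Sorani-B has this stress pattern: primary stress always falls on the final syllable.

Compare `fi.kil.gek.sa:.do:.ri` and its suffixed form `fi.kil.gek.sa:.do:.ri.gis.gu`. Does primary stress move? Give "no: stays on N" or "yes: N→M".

yes: 6→8

Base `fi.kil.gek.sa:.do:.ri` (6 syllables):
  The word has 6 syllables; the final syllable is syllable 6 (ri).
  → primary stress on syllable 6.
Suffixed `fi.kil.gek.sa:.do:.ri.gis.gu` (8 syllables):
  The word has 8 syllables; the final syllable is syllable 8 (gu).
  → primary stress on syllable 8.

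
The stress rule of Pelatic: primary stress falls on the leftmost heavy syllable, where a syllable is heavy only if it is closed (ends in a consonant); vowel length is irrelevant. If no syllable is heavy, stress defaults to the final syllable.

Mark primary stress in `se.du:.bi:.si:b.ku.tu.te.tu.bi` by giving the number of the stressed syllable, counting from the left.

4

Weights: 1 se L, 2 du: L, 3 bi: L, 4 si:b H, 5 ku L, 6 tu L, 7 te L, 8 tu L, 9 bi L.
Heavy syllables in the domain: 4. The leftmost is syllable 4 (si:b).
Primary stress: syllable 4 → se.du:.bi:.ˈsi:b.ku.tu.te.tu.bi.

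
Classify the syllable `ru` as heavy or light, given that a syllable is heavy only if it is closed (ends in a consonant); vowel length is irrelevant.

light

`ru`: short vowel, open (no coda). Open (no coda) → light.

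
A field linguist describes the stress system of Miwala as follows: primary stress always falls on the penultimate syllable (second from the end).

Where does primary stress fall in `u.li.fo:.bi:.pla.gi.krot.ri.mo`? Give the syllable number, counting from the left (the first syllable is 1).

8

The word has 9 syllables; the penultimate syllable (second from the end) is syllable 8 (ri).
Primary stress: syllable 8 → u.li.fo:.bi:.pla.gi.krot.ˈri.mo.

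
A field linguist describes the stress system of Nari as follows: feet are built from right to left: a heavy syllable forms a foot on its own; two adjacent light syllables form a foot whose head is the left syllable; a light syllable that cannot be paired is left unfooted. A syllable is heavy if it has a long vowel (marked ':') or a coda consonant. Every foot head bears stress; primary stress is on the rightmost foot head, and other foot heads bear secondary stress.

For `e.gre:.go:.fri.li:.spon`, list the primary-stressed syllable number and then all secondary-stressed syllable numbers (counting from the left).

Weights: 1 e L, 2 gre: H, 3 go: H, 4 fri L, 5 li: H, 6 spon H.
Parse right to left (heavy = foot alone; LL = one foot; stranded L unfooted): e (ˈgre:) (ˈgo:) fri (ˈli:) (ˈspon).
Foot heads: 2, 3, 5, 6.
Primary stress on the rightmost head = syllable 6.
Secondary stress on 2, 3, 5: e.ˌgre:.ˌgo:.fri.ˌli:.ˈspon.

primary 6, secondary 2, 3, 5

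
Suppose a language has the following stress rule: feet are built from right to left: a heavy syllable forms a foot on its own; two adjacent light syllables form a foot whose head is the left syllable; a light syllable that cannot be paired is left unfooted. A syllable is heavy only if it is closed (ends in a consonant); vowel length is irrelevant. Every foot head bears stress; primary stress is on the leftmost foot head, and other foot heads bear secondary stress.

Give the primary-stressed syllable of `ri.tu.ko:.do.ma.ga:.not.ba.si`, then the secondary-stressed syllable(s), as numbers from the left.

Weights: 1 ri L, 2 tu L, 3 ko: L, 4 do L, 5 ma L, 6 ga: L, 7 not H, 8 ba L, 9 si L.
Parse right to left (heavy = foot alone; LL = one foot; stranded L unfooted): (ˈri.tu) (ˈko:.do) (ˈma.ga:) (ˈnot) (ˈba.si).
Foot heads: 1, 3, 5, 7, 8.
Primary stress on the leftmost head = syllable 1.
Secondary stress on 3, 5, 7, 8: ˈri.tu.ˌko:.do.ˌma.ga:.ˌnot.ˌba.si.

primary 1, secondary 3, 5, 7, 8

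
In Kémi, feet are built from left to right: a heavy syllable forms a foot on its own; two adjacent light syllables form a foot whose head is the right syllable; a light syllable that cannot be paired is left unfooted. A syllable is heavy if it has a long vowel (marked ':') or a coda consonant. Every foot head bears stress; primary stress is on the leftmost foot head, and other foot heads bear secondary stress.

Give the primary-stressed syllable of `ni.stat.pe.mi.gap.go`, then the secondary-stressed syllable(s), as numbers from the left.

primary 2, secondary 4, 5

Weights: 1 ni L, 2 stat H, 3 pe L, 4 mi L, 5 gap H, 6 go L.
Parse left to right (heavy = foot alone; LL = one foot; stranded L unfooted): ni (ˈstat) (pe.ˈmi) (ˈgap) go.
Foot heads: 2, 4, 5.
Primary stress on the leftmost head = syllable 2.
Secondary stress on 4, 5: ni.ˈstat.pe.ˌmi.ˌgap.go.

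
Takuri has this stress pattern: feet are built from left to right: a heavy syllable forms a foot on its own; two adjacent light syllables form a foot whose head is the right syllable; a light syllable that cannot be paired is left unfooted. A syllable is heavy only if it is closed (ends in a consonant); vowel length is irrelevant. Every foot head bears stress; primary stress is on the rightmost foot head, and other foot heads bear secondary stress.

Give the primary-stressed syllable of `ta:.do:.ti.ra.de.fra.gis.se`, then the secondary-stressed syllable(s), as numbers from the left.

Weights: 1 ta: L, 2 do: L, 3 ti L, 4 ra L, 5 de L, 6 fra L, 7 gis H, 8 se L.
Parse left to right (heavy = foot alone; LL = one foot; stranded L unfooted): (ta:.ˈdo:) (ti.ˈra) (de.ˈfra) (ˈgis) se.
Foot heads: 2, 4, 6, 7.
Primary stress on the rightmost head = syllable 7.
Secondary stress on 2, 4, 6: ta:.ˌdo:.ti.ˌra.de.ˌfra.ˈgis.se.

primary 7, secondary 2, 4, 6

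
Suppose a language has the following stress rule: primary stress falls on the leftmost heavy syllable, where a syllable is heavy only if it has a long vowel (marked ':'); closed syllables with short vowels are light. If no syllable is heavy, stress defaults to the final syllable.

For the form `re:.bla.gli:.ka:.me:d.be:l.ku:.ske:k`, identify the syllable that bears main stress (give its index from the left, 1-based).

Weights: 1 re: H, 2 bla L, 3 gli: H, 4 ka: H, 5 me:d H, 6 be:l H, 7 ku: H, 8 ske:k H.
Heavy syllables in the domain: 1, 3, 4, 5, 6, 7, 8. The leftmost is syllable 1 (re:).
Primary stress: syllable 1 → ˈre:.bla.gli:.ka:.me:d.be:l.ku:.ske:k.

1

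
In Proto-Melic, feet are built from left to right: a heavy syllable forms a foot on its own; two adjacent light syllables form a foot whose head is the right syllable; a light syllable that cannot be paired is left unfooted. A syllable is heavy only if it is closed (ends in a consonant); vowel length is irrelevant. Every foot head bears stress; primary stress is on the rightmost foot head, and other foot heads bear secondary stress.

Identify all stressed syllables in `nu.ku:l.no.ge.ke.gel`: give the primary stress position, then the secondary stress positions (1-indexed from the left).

primary 6, secondary 2, 4

Weights: 1 nu L, 2 ku:l H, 3 no L, 4 ge L, 5 ke L, 6 gel H.
Parse left to right (heavy = foot alone; LL = one foot; stranded L unfooted): nu (ˈku:l) (no.ˈge) ke (ˈgel).
Foot heads: 2, 4, 6.
Primary stress on the rightmost head = syllable 6.
Secondary stress on 2, 4: nu.ˌku:l.no.ˌge.ke.ˈgel.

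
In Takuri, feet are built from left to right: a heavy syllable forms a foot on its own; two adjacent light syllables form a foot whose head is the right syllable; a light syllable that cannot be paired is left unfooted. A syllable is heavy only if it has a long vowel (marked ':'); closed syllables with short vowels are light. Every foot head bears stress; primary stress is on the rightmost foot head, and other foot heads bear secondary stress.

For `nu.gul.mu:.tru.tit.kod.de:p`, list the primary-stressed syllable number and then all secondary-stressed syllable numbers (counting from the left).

primary 7, secondary 2, 3, 5

Weights: 1 nu L, 2 gul L, 3 mu: H, 4 tru L, 5 tit L, 6 kod L, 7 de:p H.
Parse left to right (heavy = foot alone; LL = one foot; stranded L unfooted): (nu.ˈgul) (ˈmu:) (tru.ˈtit) kod (ˈde:p).
Foot heads: 2, 3, 5, 7.
Primary stress on the rightmost head = syllable 7.
Secondary stress on 2, 3, 5: nu.ˌgul.ˌmu:.tru.ˌtit.kod.ˈde:p.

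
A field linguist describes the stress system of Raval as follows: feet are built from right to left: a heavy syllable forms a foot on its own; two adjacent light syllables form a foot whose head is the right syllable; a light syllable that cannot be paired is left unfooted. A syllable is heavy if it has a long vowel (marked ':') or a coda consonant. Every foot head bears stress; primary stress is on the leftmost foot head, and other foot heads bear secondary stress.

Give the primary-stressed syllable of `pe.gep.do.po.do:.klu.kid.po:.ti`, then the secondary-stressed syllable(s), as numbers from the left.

primary 2, secondary 4, 5, 7, 8

Weights: 1 pe L, 2 gep H, 3 do L, 4 po L, 5 do: H, 6 klu L, 7 kid H, 8 po: H, 9 ti L.
Parse right to left (heavy = foot alone; LL = one foot; stranded L unfooted): pe (ˈgep) (do.ˈpo) (ˈdo:) klu (ˈkid) (ˈpo:) ti.
Foot heads: 2, 4, 5, 7, 8.
Primary stress on the leftmost head = syllable 2.
Secondary stress on 4, 5, 7, 8: pe.ˈgep.do.ˌpo.ˌdo:.klu.ˌkid.ˌpo:.ti.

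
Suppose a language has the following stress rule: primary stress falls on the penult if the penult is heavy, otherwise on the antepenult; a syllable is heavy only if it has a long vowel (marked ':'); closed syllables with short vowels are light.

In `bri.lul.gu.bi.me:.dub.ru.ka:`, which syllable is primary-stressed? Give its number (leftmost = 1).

6

Weights: 6 dub L, 7 ru L, 8 ka: H.
The penult (syllable 7, ru) is light, so stress falls on the antepenult (syllable 6, dub).
Primary stress: syllable 6 → bri.lul.gu.bi.me:.ˈdub.ru.ka:.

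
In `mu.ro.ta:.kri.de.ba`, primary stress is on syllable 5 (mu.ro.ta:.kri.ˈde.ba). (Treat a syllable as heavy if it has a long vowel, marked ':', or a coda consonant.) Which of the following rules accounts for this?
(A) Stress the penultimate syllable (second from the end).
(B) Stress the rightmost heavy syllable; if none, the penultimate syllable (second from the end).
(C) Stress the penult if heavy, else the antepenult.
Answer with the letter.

Rule A → syllable 5 ✓.
Rule B → syllable 3 (observed: 5).
Rule C → syllable 4 (observed: 5).

A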